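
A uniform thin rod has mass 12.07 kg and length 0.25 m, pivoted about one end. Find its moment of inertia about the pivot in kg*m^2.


I = (1/3)*m*L^2 = (1/3)*12.07*0.25^2 = 0.2515

0.2515 kg*m^2


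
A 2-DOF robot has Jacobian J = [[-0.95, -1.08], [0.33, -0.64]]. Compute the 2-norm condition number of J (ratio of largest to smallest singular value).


JJ^T eigenvalues: trace(JJ^T) = 2.5874, det(JJ^T) = det(J)^2 = 0.93006736
s_max^2 = (2.5874 + sqrt(2.97436932))/2 = 2.15601800
s_min^2 = (2.5874 - sqrt(2.97436932))/2 = 0.43138200
kappa = s_max/s_min = sqrt(2.15601800/0.43138200) = 2.2356

2.2356


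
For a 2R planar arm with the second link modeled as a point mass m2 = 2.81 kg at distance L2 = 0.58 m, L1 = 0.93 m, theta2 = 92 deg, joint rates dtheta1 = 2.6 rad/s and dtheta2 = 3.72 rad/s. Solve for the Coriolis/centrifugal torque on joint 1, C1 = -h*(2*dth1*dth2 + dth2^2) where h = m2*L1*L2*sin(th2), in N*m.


h = m2*L1*L2*sin(th2) = 2.81*0.93*0.58*sin(92 deg) = 1.514791
C1 = -h*(2*2.6*3.72 + 3.72^2) = -1.514791*33.1824 = -50.2644

-50.2644 N*m


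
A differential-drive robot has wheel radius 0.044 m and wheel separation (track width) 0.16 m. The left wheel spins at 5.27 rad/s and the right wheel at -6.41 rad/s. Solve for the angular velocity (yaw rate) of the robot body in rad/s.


omega = r*(wR - wL)/L = 0.044*(-6.41 - (5.27))/0.16 = -3.2120

-3.2120 rad/s


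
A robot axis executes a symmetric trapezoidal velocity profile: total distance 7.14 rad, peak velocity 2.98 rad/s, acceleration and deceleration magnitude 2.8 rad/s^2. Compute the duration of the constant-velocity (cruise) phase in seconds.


t_acc = v/a = 1.064286 s, d_acc = v^2/(2a) = 1.585786 rad each
d_cruise = 7.14 - 2*1.585786 = 3.968428 rad
t_cruise = d_cruise/v = 3.968428/2.98 = 1.3317

1.3317 s


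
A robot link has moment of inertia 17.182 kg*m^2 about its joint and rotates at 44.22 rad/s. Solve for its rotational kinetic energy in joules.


KE = (1/2)*I*omega^2 = 0.5*17.182*44.22^2 = 16798.9136

16798.9136 J


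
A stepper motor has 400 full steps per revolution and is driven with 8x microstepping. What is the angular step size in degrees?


step = 360/(400*8) = 360/3200 = 0.1125

0.1125 degrees


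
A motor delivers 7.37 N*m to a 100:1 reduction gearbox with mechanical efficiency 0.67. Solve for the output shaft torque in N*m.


tau_out = tau_in * N * eta = 7.37 * 100 * 0.67 = 493.7900

493.7900 N*m


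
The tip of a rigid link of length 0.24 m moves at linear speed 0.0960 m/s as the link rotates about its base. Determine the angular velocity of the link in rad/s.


omega = v / L = 0.0960 / 0.24 = 0.4000

0.4000 rad/s


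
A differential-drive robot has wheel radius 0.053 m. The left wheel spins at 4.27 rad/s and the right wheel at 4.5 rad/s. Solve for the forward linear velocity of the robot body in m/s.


v = r*(wR + wL)/2 = 0.053*(4.5 + 4.27)/2 = 0.2324

0.2324 m/s


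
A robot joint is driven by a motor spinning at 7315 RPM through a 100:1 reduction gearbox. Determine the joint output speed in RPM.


omega_joint = omega_motor / N = 7315 / 100 = 73.1500

73.1500 RPM


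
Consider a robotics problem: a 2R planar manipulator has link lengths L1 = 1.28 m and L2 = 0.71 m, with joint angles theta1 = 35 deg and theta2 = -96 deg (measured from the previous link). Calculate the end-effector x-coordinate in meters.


x = L1*cos(th1) + L2*cos(th1+th2) = 1.28*cos(35 deg) + 0.71*cos(-61 deg) = 1.3927

1.3927 m


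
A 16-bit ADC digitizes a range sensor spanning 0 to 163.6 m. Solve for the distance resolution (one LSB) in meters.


res = range / 2^n = 163.6/2^16 = 163.6/65536 = 0.0025

0.0025 m


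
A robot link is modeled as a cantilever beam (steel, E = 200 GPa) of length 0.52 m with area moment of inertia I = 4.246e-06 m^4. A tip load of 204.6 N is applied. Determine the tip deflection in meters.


delta = F*L^3/(3*E*I) = 204.6*0.52^3/(3*2.000e+11*4.246e-06)
      = 28.7683968/2547600 = 1.1292e-05

1.1292e-05 m


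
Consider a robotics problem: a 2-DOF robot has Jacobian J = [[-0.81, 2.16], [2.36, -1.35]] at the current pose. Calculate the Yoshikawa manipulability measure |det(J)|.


det(J) = -0.81*-1.35 - (2.16)*(2.36) = -4.0041
|det(J)| = 4.0041

4.0041


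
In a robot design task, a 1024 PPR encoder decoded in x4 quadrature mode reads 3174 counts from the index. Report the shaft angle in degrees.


angle = counts * 360 / (PPR*4) = 3174 * 360 / 4096 = 278.9648

278.9648 degrees


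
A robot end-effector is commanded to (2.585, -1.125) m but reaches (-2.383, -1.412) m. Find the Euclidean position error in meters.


dx = -2.383 - (2.585) = -4.9680, dy = -1.412 - (-1.125) = -0.2870
err = sqrt(24.681024 + 0.082369) = 4.9763

4.9763 m


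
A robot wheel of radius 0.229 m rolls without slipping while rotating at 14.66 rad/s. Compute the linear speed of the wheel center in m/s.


v = omega * r = 14.66 * 0.229 = 3.3571

3.3571 m/s


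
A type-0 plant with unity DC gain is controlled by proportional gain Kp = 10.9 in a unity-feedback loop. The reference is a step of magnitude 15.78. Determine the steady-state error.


e_ss = R/(1 + Kp) = 15.78/(1 + 10.9) = 15.78/11.9000 = 1.3261

1.3261


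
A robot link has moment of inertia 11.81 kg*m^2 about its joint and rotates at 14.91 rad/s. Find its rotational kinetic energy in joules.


KE = (1/2)*I*omega^2 = 0.5*11.81*14.91^2 = 1312.7293

1312.7293 J


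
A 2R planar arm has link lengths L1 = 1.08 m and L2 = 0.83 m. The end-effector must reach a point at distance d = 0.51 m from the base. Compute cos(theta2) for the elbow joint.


cos(th2) = (d^2 - L1^2 - L2^2)/(2*L1*L2) = (0.51^2 - 1.08^2 - 0.83^2)/(2*1.08*0.83) = -0.8898

-0.8898


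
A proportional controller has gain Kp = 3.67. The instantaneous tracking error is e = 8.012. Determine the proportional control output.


u_P = Kp * e = 3.67 * 8.012 = 29.4040

29.4040


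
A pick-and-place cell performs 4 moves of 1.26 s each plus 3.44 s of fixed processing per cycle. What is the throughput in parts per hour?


T_cycle = 4*1.26 + 3.44 = 8.4800 s
rate = 3600/T = 424.5283

424.5283 parts/hour


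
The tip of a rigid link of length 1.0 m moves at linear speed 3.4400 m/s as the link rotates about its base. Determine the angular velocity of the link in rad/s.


omega = v / L = 3.4400 / 1.0 = 3.4400

3.4400 rad/s


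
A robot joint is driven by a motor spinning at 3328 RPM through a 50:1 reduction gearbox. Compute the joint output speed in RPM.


omega_joint = omega_motor / N = 3328 / 50 = 66.5600

66.5600 RPM


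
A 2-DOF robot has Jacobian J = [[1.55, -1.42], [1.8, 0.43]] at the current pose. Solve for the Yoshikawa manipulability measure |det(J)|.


det(J) = 1.55*0.43 - (-1.42)*(1.8) = 3.2225
|det(J)| = 3.2225

3.2225


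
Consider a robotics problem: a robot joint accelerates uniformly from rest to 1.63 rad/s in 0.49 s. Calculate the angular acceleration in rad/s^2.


alpha = delta_omega / t = 1.63 / 0.49 = 3.3265

3.3265 rad/s^2


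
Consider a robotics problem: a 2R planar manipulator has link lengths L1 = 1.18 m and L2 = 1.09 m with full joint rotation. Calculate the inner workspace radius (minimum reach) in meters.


r_min = |L1 - L2| = |1.18 - 1.09| = 0.0900

0.0900 m


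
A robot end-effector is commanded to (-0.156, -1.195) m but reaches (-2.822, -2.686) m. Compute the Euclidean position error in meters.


dx = -2.822 - (-0.156) = -2.6660, dy = -2.686 - (-1.195) = -1.4910
err = sqrt(7.107556 + 2.223081) = 3.0546

3.0546 m


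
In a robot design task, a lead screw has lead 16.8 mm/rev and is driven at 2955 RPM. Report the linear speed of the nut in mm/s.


v = lead * (RPM/60) = 16.8*2955/60 = 827.4000

827.4000 mm/s


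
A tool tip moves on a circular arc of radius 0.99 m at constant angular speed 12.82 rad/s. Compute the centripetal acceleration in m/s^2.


a_c = omega^2 * r = 12.82^2 * 0.99 = 162.7089

162.7089 m/s^2


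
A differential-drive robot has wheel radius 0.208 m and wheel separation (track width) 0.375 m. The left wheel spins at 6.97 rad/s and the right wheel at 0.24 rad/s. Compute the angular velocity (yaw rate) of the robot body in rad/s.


omega = r*(wR - wL)/L = 0.208*(0.24 - (6.97))/0.375 = -3.7329

-3.7329 rad/s


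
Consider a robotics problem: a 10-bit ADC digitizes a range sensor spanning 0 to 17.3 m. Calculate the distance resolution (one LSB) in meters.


res = range / 2^n = 17.3/2^10 = 17.3/1024 = 0.0169

0.0169 m


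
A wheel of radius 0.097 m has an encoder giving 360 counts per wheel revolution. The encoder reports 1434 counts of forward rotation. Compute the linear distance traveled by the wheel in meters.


revs = 1434/360 = 3.983333
d = revs * 2*pi*r = 3.983333 * 2*pi*0.097 = 2.4277

2.4277 m


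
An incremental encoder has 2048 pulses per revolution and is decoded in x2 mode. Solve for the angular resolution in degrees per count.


resolution = 360 / (PPR * 2) = 360 / 4096 = 0.0879

0.0879 degrees


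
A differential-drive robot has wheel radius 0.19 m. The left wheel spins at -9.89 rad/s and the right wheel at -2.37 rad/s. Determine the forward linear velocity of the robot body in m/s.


v = r*(wR + wL)/2 = 0.19*(-2.37 + -9.89)/2 = -1.1647

-1.1647 m/s


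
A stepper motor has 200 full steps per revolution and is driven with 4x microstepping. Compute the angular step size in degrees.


step = 360/(200*4) = 360/800 = 0.4500

0.4500 degrees


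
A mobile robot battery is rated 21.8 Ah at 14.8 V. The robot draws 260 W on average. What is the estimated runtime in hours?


E = 21.8*14.8 = 322.6400 Wh
t = E/P = 322.6400/260 = 1.2409

1.2409 hours


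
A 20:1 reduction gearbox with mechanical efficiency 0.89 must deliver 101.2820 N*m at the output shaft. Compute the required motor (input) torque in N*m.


tau_in = tau_out / (N * eta) = 101.2820 / (20 * 0.89) = 5.6900

5.6900 N*m


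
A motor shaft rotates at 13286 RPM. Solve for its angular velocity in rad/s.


omega = 13286 * 2*pi/60 = 1391.3067

1391.3067 rad/s


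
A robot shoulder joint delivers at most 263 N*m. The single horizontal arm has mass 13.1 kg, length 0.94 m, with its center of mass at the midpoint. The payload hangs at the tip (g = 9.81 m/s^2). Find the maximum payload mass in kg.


tau_arm = m_arm*g*(L/2) = 13.1*9.81*0.94/2 = 60.4002 N*m
tau_payload = tau_max - tau_arm = 263 - 60.4002 = 202.5998
m_payload = tau_payload / (g*L) = 202.5998 / (9.81*0.94) = 21.9706

21.9706 kg


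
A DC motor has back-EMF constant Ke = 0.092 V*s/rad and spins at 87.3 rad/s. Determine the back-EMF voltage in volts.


V_emf = Ke * omega = 0.092*87.3 = 8.0316

8.0316 V


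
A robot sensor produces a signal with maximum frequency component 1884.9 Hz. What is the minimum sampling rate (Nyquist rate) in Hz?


f_s,min = 2*f_max = 2*1884.9 = 3769.8000

3769.8000 Hz


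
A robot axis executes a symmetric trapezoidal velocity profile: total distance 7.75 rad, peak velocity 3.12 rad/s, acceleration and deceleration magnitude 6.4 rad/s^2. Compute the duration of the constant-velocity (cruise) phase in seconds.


t_acc = v/a = 0.487500 s, d_acc = v^2/(2a) = 0.760500 rad each
d_cruise = 7.75 - 2*0.760500 = 6.229000 rad
t_cruise = d_cruise/v = 6.229000/3.12 = 1.9965

1.9965 s


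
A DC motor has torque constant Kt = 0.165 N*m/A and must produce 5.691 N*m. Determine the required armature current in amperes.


I = tau / Kt = 5.691/0.165 = 34.4909

34.4909 A


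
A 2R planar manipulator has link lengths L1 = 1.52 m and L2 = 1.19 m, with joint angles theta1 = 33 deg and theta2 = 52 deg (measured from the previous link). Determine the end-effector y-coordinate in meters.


y = L1*sin(th1) + L2*sin(th1+th2) = 1.52*sin(33 deg) + 1.19*sin(85 deg) = 2.0133

2.0133 m


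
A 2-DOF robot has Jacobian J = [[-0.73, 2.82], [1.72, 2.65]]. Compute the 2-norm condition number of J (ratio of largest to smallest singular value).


JJ^T eigenvalues: trace(JJ^T) = 18.4662, det(JJ^T) = det(J)^2 = 46.03486801
s_max^2 = (18.4662 + sqrt(156.86107040))/2 = 15.49530948
s_min^2 = (18.4662 - sqrt(156.86107040))/2 = 2.97089052
kappa = s_max/s_min = sqrt(15.49530948/2.97089052) = 2.2838

2.2838


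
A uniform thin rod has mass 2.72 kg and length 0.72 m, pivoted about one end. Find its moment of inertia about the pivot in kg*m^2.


I = (1/3)*m*L^2 = (1/3)*2.72*0.72^2 = 0.4700

0.4700 kg*m^2


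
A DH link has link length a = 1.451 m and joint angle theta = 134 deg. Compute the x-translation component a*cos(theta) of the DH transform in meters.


a*cos(theta) = 1.451*cos(134 deg) = -1.0079

-1.0079 m


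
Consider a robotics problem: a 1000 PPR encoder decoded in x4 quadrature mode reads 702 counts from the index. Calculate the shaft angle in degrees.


angle = counts * 360 / (PPR*4) = 702 * 360 / 4000 = 63.1800

63.1800 degrees


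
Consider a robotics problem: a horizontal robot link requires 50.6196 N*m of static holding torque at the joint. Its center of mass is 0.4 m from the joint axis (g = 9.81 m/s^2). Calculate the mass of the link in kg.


m = tau / (g*L) = 50.6196 / (9.81 * 0.4) = 12.9000

12.9000 kg


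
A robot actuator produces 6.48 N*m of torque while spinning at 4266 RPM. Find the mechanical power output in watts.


omega = 4266 * 2*pi/60 = 446.734475 rad/s
P = tau * omega = 6.48 * 446.734475 = 2894.8394

2894.8394 W


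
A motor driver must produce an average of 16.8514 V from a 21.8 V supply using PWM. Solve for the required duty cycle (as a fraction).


D = V_avg/V_supply = 16.8514/21.8 = 0.7730

0.7730


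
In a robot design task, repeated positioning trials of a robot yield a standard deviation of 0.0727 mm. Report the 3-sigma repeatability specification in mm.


repeatability = 3*sigma = 3*0.0727 = 0.2181

0.2181 mm


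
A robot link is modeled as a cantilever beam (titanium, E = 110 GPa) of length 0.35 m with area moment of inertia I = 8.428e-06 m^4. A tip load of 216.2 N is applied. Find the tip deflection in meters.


delta = F*L^3/(3*E*I) = 216.2*0.35^3/(3*1.100e+11*8.428e-06)
      = 9.269575/2781240 = 3.3329e-06

3.3329e-06 m


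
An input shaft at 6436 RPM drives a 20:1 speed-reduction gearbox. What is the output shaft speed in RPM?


omega_out = omega_in / N = 6436 / 20 = 321.8000

321.8000 RPM


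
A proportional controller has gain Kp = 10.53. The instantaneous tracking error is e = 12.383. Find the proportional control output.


u_P = Kp * e = 10.53 * 12.383 = 130.3930

130.3930


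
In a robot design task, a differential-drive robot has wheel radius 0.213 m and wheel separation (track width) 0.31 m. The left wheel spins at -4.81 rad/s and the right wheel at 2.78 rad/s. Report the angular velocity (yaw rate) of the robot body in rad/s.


omega = r*(wR - wL)/L = 0.213*(2.78 - (-4.81))/0.31 = 5.2151

5.2151 rad/s


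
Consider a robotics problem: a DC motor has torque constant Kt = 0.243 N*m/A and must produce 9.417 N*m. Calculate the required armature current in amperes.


I = tau / Kt = 9.417/0.243 = 38.7531

38.7531 A


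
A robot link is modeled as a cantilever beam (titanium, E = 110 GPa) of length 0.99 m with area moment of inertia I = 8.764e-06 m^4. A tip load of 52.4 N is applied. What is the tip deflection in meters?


delta = F*L^3/(3*E*I) = 52.4*0.99^3/(3*1.100e+11*8.764e-06)
      = 50.8436676/2892120 = 1.7580e-05

1.7580e-05 m


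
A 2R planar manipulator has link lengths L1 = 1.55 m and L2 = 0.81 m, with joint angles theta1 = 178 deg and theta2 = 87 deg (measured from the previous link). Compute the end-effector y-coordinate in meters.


y = L1*sin(th1) + L2*sin(th1+th2) = 1.55*sin(178 deg) + 0.81*sin(265 deg) = -0.7528

-0.7528 m


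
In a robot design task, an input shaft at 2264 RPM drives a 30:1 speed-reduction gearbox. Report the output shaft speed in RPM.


omega_out = omega_in / N = 2264 / 30 = 75.4667

75.4667 RPM


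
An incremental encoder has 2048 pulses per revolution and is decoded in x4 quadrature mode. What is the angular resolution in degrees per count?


resolution = 360 / (PPR * 4) = 360 / 8192 = 0.0439

0.0439 degrees


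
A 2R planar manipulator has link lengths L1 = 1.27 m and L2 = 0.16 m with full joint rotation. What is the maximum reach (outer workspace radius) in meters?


r_max = L1 + L2 = 1.27 + 0.16 = 1.4300

1.4300 m


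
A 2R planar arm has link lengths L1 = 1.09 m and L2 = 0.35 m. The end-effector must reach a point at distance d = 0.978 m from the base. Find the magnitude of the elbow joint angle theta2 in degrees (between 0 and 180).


cos(th2) = (d^2 - L1^2 - L2^2)/(2*L1*L2) = (0.978^2 - 1.09^2 - 0.35^2)/(2*1.09*0.35) = -0.46411009
th2 = acos(-0.46411009) = 117.6526 deg

117.6526 degrees


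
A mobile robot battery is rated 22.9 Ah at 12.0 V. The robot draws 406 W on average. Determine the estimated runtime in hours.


E = 22.9*12.0 = 274.8000 Wh
t = E/P = 274.8000/406 = 0.6768

0.6768 hours


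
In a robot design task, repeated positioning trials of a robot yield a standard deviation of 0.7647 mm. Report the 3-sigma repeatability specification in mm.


repeatability = 3*sigma = 3*0.7647 = 2.2941

2.2941 mm


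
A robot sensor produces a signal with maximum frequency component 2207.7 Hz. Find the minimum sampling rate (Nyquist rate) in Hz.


f_s,min = 2*f_max = 2*2207.7 = 4415.4000

4415.4000 Hz


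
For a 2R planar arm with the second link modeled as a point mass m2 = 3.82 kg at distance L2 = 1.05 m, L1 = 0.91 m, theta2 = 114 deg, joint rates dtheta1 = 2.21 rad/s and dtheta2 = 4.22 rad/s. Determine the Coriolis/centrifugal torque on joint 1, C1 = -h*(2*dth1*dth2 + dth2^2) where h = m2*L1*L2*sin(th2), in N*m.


h = m2*L1*L2*sin(th2) = 3.82*0.91*1.05*sin(114 deg) = 3.334450
C1 = -h*(2*2.21*4.22 + 4.22^2) = -3.334450*36.4608 = -121.5767

-121.5767 N*m


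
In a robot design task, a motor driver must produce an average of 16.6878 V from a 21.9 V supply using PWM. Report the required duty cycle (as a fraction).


D = V_avg/V_supply = 16.6878/21.9 = 0.7620

0.7620


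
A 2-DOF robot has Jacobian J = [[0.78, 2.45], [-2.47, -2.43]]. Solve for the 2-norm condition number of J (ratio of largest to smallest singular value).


JJ^T eigenvalues: trace(JJ^T) = 18.6167, det(JJ^T) = det(J)^2 = 17.27316721
s_max^2 = (18.6167 + sqrt(277.48885005))/2 = 17.63734829
s_min^2 = (18.6167 - sqrt(277.48885005))/2 = 0.97935171
kappa = s_max/s_min = sqrt(17.63734829/0.97935171) = 4.2437

4.2437


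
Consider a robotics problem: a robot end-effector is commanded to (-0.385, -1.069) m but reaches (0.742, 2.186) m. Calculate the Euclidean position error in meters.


dx = 0.742 - (-0.385) = 1.1270, dy = 2.186 - (-1.069) = 3.2550
err = sqrt(1.270129 + 10.595025) = 3.4446

3.4446 m


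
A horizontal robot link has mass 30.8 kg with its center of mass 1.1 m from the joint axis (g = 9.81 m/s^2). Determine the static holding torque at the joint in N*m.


tau = m*g*L = 30.8 * 9.81 * 1.1 = 332.3628

332.3628 N*m


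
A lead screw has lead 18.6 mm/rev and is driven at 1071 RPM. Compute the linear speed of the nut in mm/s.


v = lead * (RPM/60) = 18.6*1071/60 = 332.0100

332.0100 mm/s


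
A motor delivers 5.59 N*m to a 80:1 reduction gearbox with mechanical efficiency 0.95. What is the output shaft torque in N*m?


tau_out = tau_in * N * eta = 5.59 * 80 * 0.95 = 424.8400

424.8400 N*m


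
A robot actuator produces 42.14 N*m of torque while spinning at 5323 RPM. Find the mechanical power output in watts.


omega = 5323 * 2*pi/60 = 557.423257 rad/s
P = tau * omega = 42.14 * 557.423257 = 23489.8160

23489.8160 W


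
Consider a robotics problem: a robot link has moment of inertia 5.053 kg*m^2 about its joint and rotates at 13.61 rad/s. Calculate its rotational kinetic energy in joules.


KE = (1/2)*I*omega^2 = 0.5*5.053*13.61^2 = 467.9889

467.9889 J


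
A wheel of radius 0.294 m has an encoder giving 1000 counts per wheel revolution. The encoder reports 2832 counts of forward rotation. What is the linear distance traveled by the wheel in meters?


revs = 2832/1000 = 2.832000
d = revs * 2*pi*r = 2.832000 * 2*pi*0.294 = 5.2314

5.2314 m


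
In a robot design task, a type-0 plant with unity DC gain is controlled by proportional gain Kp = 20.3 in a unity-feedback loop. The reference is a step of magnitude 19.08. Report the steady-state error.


e_ss = R/(1 + Kp) = 19.08/(1 + 20.3) = 19.08/21.3000 = 0.8958

0.8958


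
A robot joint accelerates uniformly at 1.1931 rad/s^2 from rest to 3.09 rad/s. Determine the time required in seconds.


t = delta_omega / alpha = 3.09 / 1.1931 = 2.5899

2.5899 s


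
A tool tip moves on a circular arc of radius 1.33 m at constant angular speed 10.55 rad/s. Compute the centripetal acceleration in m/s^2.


a_c = omega^2 * r = 10.55^2 * 1.33 = 148.0323

148.0323 m/s^2


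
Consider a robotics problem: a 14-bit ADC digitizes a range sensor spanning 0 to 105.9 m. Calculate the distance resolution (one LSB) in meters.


res = range / 2^n = 105.9/2^14 = 105.9/16384 = 0.0065

0.0065 m


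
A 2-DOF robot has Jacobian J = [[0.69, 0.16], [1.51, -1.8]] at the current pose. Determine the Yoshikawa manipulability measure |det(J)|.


det(J) = 0.69*-1.8 - (0.16)*(1.51) = -1.4836
|det(J)| = 1.4836

1.4836


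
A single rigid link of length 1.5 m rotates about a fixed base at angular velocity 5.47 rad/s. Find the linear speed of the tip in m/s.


v = L*omega = 1.5 * 5.47 = 8.2050

8.2050 m/s


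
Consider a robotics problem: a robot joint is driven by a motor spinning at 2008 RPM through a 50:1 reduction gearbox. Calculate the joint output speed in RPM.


omega_joint = omega_motor / N = 2008 / 50 = 40.1600

40.1600 RPM


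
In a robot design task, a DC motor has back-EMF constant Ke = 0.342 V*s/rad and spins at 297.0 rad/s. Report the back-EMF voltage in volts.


V_emf = Ke * omega = 0.342*297.0 = 101.5740

101.5740 V


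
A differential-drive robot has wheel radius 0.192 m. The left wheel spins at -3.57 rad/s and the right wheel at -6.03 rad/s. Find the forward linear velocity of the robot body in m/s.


v = r*(wR + wL)/2 = 0.192*(-6.03 + -3.57)/2 = -0.9216

-0.9216 m/s


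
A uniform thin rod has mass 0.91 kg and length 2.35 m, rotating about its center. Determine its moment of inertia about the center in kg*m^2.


I = (1/12)*m*L^2 = (1/12)*0.91*2.35^2 = 0.4188

0.4188 kg*m^2


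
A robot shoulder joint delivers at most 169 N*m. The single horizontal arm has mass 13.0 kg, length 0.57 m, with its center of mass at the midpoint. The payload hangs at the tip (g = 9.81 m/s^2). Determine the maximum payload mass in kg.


tau_arm = m_arm*g*(L/2) = 13.0*9.81*0.57/2 = 36.3460 N*m
tau_payload = tau_max - tau_arm = 169 - 36.3460 = 132.6540
m_payload = tau_payload / (g*L) = 132.6540 / (9.81*0.57) = 23.7234

23.7234 kg


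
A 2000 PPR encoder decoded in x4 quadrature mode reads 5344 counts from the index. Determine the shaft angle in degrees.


angle = counts * 360 / (PPR*4) = 5344 * 360 / 8000 = 240.4800

240.4800 degrees


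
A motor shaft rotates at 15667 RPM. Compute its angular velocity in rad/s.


omega = 15667 * 2*pi/60 = 1640.6444

1640.6444 rad/s


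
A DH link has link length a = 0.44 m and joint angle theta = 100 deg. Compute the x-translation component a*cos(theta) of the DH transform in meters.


a*cos(theta) = 0.44*cos(100 deg) = -0.0764

-0.0764 m


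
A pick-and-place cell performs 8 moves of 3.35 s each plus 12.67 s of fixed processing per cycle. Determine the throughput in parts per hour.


T_cycle = 8*3.35 + 12.67 = 39.4700 s
rate = 3600/T = 91.2085

91.2085 parts/hour


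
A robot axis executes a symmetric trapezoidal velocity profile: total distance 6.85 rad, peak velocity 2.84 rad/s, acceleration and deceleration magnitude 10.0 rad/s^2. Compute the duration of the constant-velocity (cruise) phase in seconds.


t_acc = v/a = 0.284000 s, d_acc = v^2/(2a) = 0.403280 rad each
d_cruise = 6.85 - 2*0.403280 = 6.043440 rad
t_cruise = d_cruise/v = 6.043440/2.84 = 2.1280

2.1280 s


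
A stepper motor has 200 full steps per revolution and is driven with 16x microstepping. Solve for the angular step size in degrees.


step = 360/(200*16) = 360/3200 = 0.1125

0.1125 degrees


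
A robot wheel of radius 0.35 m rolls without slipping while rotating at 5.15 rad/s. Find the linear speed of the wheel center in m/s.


v = omega * r = 5.15 * 0.35 = 1.8025

1.8025 m/s


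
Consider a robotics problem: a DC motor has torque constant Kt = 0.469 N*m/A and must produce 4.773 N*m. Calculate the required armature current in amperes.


I = tau / Kt = 4.773/0.469 = 10.1770

10.1770 A


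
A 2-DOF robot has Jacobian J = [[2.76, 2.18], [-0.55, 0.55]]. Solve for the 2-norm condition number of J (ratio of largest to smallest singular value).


JJ^T eigenvalues: trace(JJ^T) = 12.9750, det(JJ^T) = det(J)^2 = 7.38208900
s_max^2 = (12.9750 + sqrt(138.82226900))/2 = 12.37864312
s_min^2 = (12.9750 - sqrt(138.82226900))/2 = 0.59635688
kappa = s_max/s_min = sqrt(12.37864312/0.59635688) = 4.5560

4.5560


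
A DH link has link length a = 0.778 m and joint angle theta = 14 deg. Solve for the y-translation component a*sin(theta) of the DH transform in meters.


a*sin(theta) = 0.778*sin(14 deg) = 0.1882

0.1882 m


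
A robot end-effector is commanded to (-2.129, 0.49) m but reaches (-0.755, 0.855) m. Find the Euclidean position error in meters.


dx = -0.755 - (-2.129) = 1.3740, dy = 0.855 - (0.49) = 0.3650
err = sqrt(1.887876 + 0.133225) = 1.4217

1.4217 m


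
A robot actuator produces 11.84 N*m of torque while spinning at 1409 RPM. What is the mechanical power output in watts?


omega = 1409 * 2*pi/60 = 147.550135 rad/s
P = tau * omega = 11.84 * 147.550135 = 1746.9936

1746.9936 W


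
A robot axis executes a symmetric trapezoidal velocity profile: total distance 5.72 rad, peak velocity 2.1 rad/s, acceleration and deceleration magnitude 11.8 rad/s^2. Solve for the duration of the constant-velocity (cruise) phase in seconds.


t_acc = v/a = 0.177966 s, d_acc = v^2/(2a) = 0.186864 rad each
d_cruise = 5.72 - 2*0.186864 = 5.346272 rad
t_cruise = d_cruise/v = 5.346272/2.1 = 2.5458

2.5458 s


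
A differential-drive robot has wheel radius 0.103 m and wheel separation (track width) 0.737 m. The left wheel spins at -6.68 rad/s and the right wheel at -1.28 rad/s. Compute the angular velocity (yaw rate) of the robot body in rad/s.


omega = r*(wR - wL)/L = 0.103*(-1.28 - (-6.68))/0.737 = 0.7547

0.7547 rad/s


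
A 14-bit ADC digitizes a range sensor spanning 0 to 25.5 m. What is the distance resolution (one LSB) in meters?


res = range / 2^n = 25.5/2^14 = 25.5/16384 = 0.0016

0.0016 m


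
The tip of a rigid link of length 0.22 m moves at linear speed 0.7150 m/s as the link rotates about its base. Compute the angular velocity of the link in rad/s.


omega = v / L = 0.7150 / 0.22 = 3.2500

3.2500 rad/s


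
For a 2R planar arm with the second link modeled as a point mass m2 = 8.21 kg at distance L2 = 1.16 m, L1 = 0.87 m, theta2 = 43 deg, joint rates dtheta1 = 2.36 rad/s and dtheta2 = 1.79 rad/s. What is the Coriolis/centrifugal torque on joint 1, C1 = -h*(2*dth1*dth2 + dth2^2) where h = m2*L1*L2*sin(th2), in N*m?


h = m2*L1*L2*sin(th2) = 8.21*0.87*1.16*sin(43 deg) = 5.650719
C1 = -h*(2*2.36*1.79 + 1.79^2) = -5.650719*11.6529 = -65.8473

-65.8473 N*m


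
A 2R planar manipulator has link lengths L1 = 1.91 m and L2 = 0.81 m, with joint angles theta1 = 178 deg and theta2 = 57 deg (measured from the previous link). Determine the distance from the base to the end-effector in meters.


x = L1*cos(th1) + L2*cos(th1+th2) = -2.373433
y = L1*sin(th1) + L2*sin(th1+th2) = -0.596855
d = sqrt(x^2 + y^2) = sqrt(5.633184 + 0.356236) = 2.4473

2.4473 m


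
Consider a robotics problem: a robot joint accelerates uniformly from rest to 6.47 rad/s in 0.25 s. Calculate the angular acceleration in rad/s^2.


alpha = delta_omega / t = 6.47 / 0.25 = 25.8800

25.8800 rad/s^2


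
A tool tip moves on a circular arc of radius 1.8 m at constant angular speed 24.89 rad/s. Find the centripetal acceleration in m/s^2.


a_c = omega^2 * r = 24.89^2 * 1.8 = 1115.1218

1115.1218 m/s^2


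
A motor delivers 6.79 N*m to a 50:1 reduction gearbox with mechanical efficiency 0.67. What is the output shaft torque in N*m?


tau_out = tau_in * N * eta = 6.79 * 50 * 0.67 = 227.4650

227.4650 N*m


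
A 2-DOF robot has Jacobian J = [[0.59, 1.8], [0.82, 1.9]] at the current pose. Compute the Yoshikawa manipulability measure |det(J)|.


det(J) = 0.59*1.9 - (1.8)*(0.82) = -0.3550
|det(J)| = 0.3550

0.3550


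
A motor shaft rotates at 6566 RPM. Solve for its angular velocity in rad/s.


omega = 6566 * 2*pi/60 = 687.5899

687.5899 rad/s


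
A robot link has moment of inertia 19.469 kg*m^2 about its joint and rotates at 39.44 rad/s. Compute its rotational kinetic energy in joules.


KE = (1/2)*I*omega^2 = 0.5*19.469*39.44^2 = 15142.1471

15142.1471 J


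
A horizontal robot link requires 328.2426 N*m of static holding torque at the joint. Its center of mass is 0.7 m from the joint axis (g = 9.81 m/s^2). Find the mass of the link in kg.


m = tau / (g*L) = 328.2426 / (9.81 * 0.7) = 47.8000

47.8000 kg


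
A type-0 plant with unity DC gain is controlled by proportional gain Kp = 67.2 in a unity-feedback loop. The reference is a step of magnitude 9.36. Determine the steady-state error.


e_ss = R/(1 + Kp) = 9.36/(1 + 67.2) = 9.36/68.2000 = 0.1372

0.1372


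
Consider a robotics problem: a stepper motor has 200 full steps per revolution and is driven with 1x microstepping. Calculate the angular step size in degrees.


step = 360/(200*1) = 360/200 = 1.8000

1.8000 degrees


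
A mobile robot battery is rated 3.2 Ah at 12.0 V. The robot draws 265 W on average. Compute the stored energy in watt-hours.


E = capacity * V = 3.2*12.0 = 38.4000

38.4000 Wh


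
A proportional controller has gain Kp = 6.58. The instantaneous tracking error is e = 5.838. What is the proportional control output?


u_P = Kp * e = 6.58 * 5.838 = 38.4140

38.4140


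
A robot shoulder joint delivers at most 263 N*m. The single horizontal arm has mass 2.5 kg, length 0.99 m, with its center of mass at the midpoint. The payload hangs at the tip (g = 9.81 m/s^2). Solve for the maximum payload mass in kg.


tau_arm = m_arm*g*(L/2) = 2.5*9.81*0.99/2 = 12.1399 N*m
tau_payload = tau_max - tau_arm = 263 - 12.1399 = 250.8601
m_payload = tau_payload / (g*L) = 250.8601 / (9.81*0.99) = 25.8302

25.8302 kg


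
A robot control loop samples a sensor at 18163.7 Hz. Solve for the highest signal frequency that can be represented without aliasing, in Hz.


f_max = f_s/2 = 18163.7/2 = 9081.8500

9081.8500 Hz


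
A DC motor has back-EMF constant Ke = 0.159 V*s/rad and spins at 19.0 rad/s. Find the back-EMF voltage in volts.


V_emf = Ke * omega = 0.159*19.0 = 3.0210

3.0210 V


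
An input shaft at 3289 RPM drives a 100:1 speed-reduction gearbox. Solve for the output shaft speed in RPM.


omega_out = omega_in / N = 3289 / 100 = 32.8900

32.8900 RPM


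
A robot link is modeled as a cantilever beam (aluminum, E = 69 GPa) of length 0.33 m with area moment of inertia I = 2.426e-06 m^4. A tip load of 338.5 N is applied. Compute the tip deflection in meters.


delta = F*L^3/(3*E*I) = 338.5*0.33^3/(3*6.900e+10*2.426e-06)
      = 12.1646745/502182 = 2.4224e-05

2.4224e-05 m


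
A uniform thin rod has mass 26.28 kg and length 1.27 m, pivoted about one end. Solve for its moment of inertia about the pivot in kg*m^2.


I = (1/3)*m*L^2 = (1/3)*26.28*1.27^2 = 14.1290

14.1290 kg*m^2


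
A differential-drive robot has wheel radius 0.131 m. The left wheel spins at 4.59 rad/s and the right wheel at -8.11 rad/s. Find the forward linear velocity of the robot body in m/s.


v = r*(wR + wL)/2 = 0.131*(-8.11 + 4.59)/2 = -0.2306

-0.2306 m/s


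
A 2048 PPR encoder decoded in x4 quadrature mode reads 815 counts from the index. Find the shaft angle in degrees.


angle = counts * 360 / (PPR*4) = 815 * 360 / 8192 = 35.8154

35.8154 degrees


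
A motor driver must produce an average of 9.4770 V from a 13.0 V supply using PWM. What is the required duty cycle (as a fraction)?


D = V_avg/V_supply = 9.4770/13.0 = 0.7290

0.7290


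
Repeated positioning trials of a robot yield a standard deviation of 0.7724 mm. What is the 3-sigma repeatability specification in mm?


repeatability = 3*sigma = 3*0.7724 = 2.3172

2.3172 mm


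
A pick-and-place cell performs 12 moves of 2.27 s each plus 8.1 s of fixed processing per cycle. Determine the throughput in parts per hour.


T_cycle = 12*2.27 + 8.1 = 35.3400 s
rate = 3600/T = 101.8676

101.8676 parts/hour


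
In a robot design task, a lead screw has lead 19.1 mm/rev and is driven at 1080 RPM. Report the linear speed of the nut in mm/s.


v = lead * (RPM/60) = 19.1*1080/60 = 343.8000

343.8000 mm/s


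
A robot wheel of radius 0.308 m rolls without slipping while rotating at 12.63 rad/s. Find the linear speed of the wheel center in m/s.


v = omega * r = 12.63 * 0.308 = 3.8900

3.8900 m/s


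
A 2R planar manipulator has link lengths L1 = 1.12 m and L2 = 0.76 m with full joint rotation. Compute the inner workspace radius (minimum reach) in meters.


r_min = |L1 - L2| = |1.12 - 0.76| = 0.3600

0.3600 m


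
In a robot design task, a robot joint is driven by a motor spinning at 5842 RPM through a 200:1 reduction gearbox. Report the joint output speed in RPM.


omega_joint = omega_motor / N = 5842 / 200 = 29.2100

29.2100 RPM


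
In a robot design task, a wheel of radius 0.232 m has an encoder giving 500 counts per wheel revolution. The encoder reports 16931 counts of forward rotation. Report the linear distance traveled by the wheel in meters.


revs = 16931/500 = 33.862000
d = revs * 2*pi*r = 33.862000 * 2*pi*0.232 = 49.3606

49.3606 m


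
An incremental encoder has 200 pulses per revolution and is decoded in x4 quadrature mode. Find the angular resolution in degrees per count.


resolution = 360 / (PPR * 4) = 360 / 800 = 0.4500

0.4500 degrees


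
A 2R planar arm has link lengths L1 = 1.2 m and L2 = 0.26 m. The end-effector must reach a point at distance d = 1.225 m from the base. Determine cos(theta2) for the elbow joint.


cos(th2) = (d^2 - L1^2 - L2^2)/(2*L1*L2) = (1.225^2 - 1.2^2 - 0.26^2)/(2*1.2*0.26) = -0.0112

-0.0112


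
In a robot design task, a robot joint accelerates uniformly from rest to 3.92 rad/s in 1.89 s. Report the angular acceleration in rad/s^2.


alpha = delta_omega / t = 3.92 / 1.89 = 2.0741

2.0741 rad/s^2


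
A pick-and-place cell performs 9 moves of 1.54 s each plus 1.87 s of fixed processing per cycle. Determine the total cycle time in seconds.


T = 9*1.54 + 1.87 = 15.7300

15.7300 s


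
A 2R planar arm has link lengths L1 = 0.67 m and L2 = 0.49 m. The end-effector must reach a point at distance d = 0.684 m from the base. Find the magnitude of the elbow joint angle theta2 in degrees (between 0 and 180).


cos(th2) = (d^2 - L1^2 - L2^2)/(2*L1*L2) = (0.684^2 - 0.67^2 - 0.49^2)/(2*0.67*0.49) = -0.33680171
th2 = acos(-0.33680171) = 109.6821 deg

109.6821 degrees


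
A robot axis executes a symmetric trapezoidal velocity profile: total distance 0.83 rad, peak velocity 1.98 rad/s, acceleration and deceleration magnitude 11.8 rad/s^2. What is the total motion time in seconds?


t_acc = v/a = 1.98/11.8 = 0.167797 s
d_acc = v^2/(2a) = 0.166119 rad (each ramp)
d_cruise = 0.83 - 2*0.166119 = 0.497762 rad
t_cruise = 0.497762/1.98 = 0.251395 s
t_total = 2*0.167797 + 0.251395 = 0.5870

0.5870 s


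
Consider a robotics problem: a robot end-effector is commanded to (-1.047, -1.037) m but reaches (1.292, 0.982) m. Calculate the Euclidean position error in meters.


dx = 1.292 - (-1.047) = 2.3390, dy = 0.982 - (-1.037) = 2.0190
err = sqrt(5.470921 + 4.076361) = 3.0899

3.0899 m


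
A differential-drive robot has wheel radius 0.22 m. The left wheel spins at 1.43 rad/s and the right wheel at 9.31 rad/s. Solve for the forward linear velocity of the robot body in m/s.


v = r*(wR + wL)/2 = 0.22*(9.31 + 1.43)/2 = 1.1814

1.1814 m/s


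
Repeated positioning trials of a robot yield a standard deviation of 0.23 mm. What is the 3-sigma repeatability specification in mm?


repeatability = 3*sigma = 3*0.23 = 0.6900

0.6900 mm


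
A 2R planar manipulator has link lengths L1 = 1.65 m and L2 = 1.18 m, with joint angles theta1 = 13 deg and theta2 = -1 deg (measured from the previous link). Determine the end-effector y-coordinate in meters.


y = L1*sin(th1) + L2*sin(th1+th2) = 1.65*sin(13 deg) + 1.18*sin(12 deg) = 0.6165

0.6165 m


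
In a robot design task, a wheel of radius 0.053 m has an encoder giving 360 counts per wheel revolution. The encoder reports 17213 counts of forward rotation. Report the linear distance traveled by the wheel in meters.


revs = 17213/360 = 47.813889
d = revs * 2*pi*r = 47.813889 * 2*pi*0.053 = 15.9224

15.9224 m


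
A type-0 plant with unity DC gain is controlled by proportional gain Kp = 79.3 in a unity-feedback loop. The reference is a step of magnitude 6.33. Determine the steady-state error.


e_ss = R/(1 + Kp) = 6.33/(1 + 79.3) = 6.33/80.3000 = 0.0788

0.0788


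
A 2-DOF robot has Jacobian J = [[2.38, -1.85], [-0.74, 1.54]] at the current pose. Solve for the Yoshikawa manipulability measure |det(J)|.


det(J) = 2.38*1.54 - (-1.85)*(-0.74) = 2.2962
|det(J)| = 2.2962

2.2962


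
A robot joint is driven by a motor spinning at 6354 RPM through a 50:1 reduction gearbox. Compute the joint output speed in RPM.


omega_joint = omega_motor / N = 6354 / 50 = 127.0800

127.0800 RPM


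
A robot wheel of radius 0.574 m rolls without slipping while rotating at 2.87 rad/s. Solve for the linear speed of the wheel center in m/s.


v = omega * r = 2.87 * 0.574 = 1.6474

1.6474 m/s


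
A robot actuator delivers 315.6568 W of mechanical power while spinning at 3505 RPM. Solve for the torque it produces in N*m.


omega = 3505 * 2*pi/60 = 367.042742 rad/s
tau = P / omega = 315.6568 / 367.042742 = 0.8600

0.8600 N*m


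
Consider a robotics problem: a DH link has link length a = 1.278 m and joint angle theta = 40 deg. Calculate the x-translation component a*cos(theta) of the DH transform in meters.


a*cos(theta) = 1.278*cos(40 deg) = 0.9790

0.9790 m


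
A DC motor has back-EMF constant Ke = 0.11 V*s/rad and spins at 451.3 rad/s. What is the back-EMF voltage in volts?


V_emf = Ke * omega = 0.11*451.3 = 49.6430

49.6430 V


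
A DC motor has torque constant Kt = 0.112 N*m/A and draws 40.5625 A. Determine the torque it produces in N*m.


tau = Kt * I = 0.112*40.5625 = 4.5430

4.5430 N*m


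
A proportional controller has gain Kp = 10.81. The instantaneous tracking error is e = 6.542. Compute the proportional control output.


u_P = Kp * e = 10.81 * 6.542 = 70.7190

70.7190


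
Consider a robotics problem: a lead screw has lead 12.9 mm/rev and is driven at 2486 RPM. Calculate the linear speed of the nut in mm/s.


v = lead * (RPM/60) = 12.9*2486/60 = 534.4900

534.4900 mm/s


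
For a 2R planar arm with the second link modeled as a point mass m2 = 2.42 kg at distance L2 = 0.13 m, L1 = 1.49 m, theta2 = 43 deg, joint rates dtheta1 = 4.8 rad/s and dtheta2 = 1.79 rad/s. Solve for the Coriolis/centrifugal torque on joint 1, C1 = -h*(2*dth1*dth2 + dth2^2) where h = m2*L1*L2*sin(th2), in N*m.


h = m2*L1*L2*sin(th2) = 2.42*1.49*0.13*sin(43 deg) = 0.319689
C1 = -h*(2*4.8*1.79 + 1.79^2) = -0.319689*20.3881 = -6.5179

-6.5179 N*m
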